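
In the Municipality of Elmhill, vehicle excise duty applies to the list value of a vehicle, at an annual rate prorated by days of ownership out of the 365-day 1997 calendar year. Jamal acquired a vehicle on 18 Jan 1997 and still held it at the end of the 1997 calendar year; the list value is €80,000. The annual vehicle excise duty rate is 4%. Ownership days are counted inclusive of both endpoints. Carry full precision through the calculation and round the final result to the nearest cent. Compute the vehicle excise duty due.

€3,050.96

Days held (18 Jan – 31 Dec 1997): 348 out of 365
Tax = €80,000 × 4% × 348/365 = €3,050.9589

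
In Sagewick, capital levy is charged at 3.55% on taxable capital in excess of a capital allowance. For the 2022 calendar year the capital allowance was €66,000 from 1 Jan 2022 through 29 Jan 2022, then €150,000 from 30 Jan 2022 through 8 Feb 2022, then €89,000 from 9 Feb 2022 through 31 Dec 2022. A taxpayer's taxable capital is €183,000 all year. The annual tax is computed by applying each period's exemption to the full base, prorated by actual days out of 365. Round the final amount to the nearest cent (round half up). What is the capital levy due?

1 Jan – 29 Jan 2022: 29 days, exemption €66,000 → (€183,000 − €66,000) × 3.55% × 29/365 = €330.0041
30 Jan – 8 Feb 2022: 10 days, exemption €150,000 → (€183,000 − €150,000) × 3.55% × 10/365 = €32.0959
9 Feb – 31 Dec 2022: 326 days, exemption €89,000 → (€183,000 − €89,000) × 3.55% × 326/365 = €2,980.4438
Total = €3,342.5438

€3,342.54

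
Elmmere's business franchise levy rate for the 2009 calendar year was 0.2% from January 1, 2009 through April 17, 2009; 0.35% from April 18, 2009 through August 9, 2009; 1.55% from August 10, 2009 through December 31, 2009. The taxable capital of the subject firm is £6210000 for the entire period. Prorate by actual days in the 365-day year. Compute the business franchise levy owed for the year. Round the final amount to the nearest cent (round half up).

January 1 – April 17, 2009: 107 days at 0.2% → £6210000 × 0.2% × 107/365 = £3640.9315
April 18 – August 9, 2009: 114 days at 0.35% → £6210000 × 0.35% × 114/365 = £6788.4658
August 10 – December 31, 2009: 144 days at 1.55% → £6210000 × 1.55% × 144/365 = £37974.5753
Total = £48403.9726

£48403.97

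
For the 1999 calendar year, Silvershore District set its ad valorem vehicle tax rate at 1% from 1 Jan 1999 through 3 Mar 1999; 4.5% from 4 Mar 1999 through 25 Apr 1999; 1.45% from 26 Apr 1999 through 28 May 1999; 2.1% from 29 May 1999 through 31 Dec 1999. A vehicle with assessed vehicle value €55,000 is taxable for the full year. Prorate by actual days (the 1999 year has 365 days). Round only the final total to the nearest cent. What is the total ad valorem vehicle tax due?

1 Jan – 3 Mar 1999: 62 days at 1% → €55,000 × 1% × 62/365 = €93.4247
4 Mar – 25 Apr 1999: 53 days at 4.5% → €55,000 × 4.5% × 53/365 = €359.3836
26 Apr – 28 May 1999: 33 days at 1.45% → €55,000 × 1.45% × 33/365 = €72.1027
29 May – 31 Dec 1999: 217 days at 2.1% → €55,000 × 2.1% × 217/365 = €686.6712
Total = €1,211.5822

€1,211.58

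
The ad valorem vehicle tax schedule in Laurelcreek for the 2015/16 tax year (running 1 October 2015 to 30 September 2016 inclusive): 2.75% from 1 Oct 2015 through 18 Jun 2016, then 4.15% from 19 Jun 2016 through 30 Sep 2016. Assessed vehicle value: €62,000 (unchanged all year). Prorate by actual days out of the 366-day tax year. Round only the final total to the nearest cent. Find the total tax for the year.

1 Oct 2015 – 18 Jun 2016: 262 days at 2.75% → €62,000 × 2.75% × 262/366 = €1,220.5191
19 Jun – 30 Sep 2016: 104 days at 4.15% → €62,000 × 4.15% × 104/366 = €731.1257
Total = €1,951.6448

€1,951.64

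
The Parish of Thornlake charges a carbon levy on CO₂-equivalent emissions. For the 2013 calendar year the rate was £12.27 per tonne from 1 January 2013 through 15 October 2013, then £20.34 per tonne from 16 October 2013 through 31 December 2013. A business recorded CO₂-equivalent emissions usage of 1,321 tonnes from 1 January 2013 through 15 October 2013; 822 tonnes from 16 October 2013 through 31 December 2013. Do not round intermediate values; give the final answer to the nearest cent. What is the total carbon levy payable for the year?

1 January – 15 October 2013: 1,321 tonnes at £12.27/tonne → £16,208.67
16 October – 31 December 2013: 822 tonnes at £20.34/tonne → £16,719.48

£32,928.15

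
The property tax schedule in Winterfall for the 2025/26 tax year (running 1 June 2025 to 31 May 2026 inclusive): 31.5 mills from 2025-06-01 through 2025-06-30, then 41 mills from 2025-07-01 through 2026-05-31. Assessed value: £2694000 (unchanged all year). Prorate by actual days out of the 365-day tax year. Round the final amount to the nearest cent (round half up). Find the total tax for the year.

£108350.47

2025-06-01 to 2025-06-30: 30 days at 31.5 mills → £2694000 × 3.15% × 30/365 = £6974.8767
2025-07-01 to 2026-05-31: 335 days at 41 mills → £2694000 × 4.1% × 335/365 = £101375.5890
Total = £108350.4658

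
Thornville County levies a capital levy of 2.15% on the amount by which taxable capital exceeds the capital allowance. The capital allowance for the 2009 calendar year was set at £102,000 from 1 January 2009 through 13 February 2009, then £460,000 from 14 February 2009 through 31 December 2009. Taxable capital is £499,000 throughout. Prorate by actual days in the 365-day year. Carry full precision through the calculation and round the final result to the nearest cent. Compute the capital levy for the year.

1 January – 13 February 2009: 44 days, exemption £102,000 → (£499,000 − £102,000) × 2.15% × 44/365 = £1,028.9370
14 February – 31 December 2009: 321 days, exemption £460,000 → (£499,000 − £460,000) × 2.15% × 321/365 = £737.4205
Total = £1,766.3575

£1,766.36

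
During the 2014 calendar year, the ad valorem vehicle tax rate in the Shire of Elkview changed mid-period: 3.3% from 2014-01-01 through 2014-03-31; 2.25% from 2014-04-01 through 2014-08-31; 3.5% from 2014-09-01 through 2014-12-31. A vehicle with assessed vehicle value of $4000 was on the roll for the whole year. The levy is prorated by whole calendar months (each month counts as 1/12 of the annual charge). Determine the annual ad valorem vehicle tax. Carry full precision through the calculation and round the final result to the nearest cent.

$117.17

2014-01-01 to 2014-03-31: 3 months at 3.3% → $4000 × 3.3% × 3/12 = $33.0000
2014-04-01 to 2014-08-31: 5 months at 2.25% → $4000 × 2.25% × 5/12 = $37.5000
2014-09-01 to 2014-12-31: 4 months at 3.5% → $4000 × 3.5% × 4/12 = $46.6667
Total = $117.1667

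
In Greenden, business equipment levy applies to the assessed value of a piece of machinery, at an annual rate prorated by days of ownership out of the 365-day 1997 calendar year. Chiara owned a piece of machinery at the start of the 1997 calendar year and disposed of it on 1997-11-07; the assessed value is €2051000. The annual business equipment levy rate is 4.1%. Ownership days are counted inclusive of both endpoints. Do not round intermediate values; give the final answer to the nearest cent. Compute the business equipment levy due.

€71650.14

Days held (1997-01-01 to 1997-11-07): 311 out of 365
Tax = €2051000 × 4.1% × 311/365 = €71650.1397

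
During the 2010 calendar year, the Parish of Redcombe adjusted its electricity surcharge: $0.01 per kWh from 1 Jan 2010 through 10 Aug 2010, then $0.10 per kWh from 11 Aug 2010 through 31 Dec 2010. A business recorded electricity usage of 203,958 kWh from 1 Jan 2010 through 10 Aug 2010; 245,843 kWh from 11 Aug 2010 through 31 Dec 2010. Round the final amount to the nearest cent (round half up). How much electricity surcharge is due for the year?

1 Jan – 10 Aug 2010: 203,958 kWh at $0.01/kWh → $2,039.58
11 Aug – 31 Dec 2010: 245,843 kWh at $0.10/kWh → $24,584.30

$26,623.88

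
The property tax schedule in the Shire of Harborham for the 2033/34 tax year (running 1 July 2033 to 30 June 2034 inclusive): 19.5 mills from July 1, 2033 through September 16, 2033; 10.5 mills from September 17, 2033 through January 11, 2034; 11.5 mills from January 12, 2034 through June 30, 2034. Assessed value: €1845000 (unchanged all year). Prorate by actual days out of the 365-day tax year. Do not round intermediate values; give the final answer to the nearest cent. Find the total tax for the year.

July 1 – September 16, 2033: 78 days at 19.5 mills → €1845000 × 1.95% × 78/365 = €7688.3425
September 17, 2033 – January 11, 2034: 117 days at 10.5 mills → €1845000 × 1.05% × 117/365 = €6209.8151
January 12 – June 30, 2034: 170 days at 11.5 mills → €1845000 × 1.15% × 170/365 = €9882.1233
Total = €23780.2808

€23780.28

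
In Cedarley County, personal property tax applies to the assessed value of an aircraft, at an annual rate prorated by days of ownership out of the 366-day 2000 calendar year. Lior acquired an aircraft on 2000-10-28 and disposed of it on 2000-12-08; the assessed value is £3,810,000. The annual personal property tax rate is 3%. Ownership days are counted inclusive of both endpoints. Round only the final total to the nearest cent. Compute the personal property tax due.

Days held (2000-10-28 to 2000-12-08): 42 out of 366
Tax = £3,810,000 × 3% × 42/366 = £13,116.3934

£13,116.39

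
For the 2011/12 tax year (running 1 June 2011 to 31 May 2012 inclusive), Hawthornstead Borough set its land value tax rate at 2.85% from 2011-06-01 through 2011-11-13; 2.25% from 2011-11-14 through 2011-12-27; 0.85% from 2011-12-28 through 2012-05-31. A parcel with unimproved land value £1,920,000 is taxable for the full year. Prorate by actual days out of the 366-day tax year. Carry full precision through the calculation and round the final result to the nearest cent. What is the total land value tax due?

£36,967.87

2011-06-01 to 2011-11-13: 166 days at 2.85% → £1,920,000 × 2.85% × 166/366 = £24,818.3607
2011-11-14 to 2011-12-27: 44 days at 2.25% → £1,920,000 × 2.25% × 44/366 = £5,193.4426
2011-12-28 to 2012-05-31: 156 days at 0.85% → £1,920,000 × 0.85% × 156/366 = £6,956.0656
Total = £36,967.8689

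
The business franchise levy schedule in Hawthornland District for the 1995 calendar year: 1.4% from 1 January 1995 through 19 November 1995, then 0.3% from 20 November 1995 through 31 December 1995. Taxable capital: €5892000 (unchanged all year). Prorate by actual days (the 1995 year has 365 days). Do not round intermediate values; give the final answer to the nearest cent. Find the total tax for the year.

€75030.18

1 January – 19 November 1995: 323 days at 1.4% → €5892000 × 1.4% × 323/365 = €72996.2301
20 November – 31 December 1995: 42 days at 0.3% → €5892000 × 0.3% × 42/365 = €2033.9507
Total = €75030.1808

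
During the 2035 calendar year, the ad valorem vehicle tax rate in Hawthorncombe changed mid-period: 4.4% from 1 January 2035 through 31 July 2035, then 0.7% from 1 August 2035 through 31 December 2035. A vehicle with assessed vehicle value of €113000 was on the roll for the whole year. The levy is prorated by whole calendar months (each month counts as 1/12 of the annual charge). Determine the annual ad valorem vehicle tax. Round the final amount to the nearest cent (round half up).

€3229.92

1 January – 31 July 2035: 7 months at 4.4% → €113000 × 4.4% × 7/12 = €2900.3333
1 August – 31 December 2035: 5 months at 0.7% → €113000 × 0.7% × 5/12 = €329.5833
Total = €3229.9167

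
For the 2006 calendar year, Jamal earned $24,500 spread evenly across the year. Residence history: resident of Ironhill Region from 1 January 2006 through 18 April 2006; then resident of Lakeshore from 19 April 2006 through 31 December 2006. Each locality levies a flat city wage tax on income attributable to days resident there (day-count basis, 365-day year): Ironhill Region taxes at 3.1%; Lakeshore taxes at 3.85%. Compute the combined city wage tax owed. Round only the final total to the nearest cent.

$888.88

Ironhill Region, 1 January – 18 April 2006: 108 days → $24,500 × 3.1% × 108/365 = $224.7288
Lakeshore, 19 April – 31 December 2006: 257 days → $24,500 × 3.85% × 257/365 = $664.1514
Total = $888.8801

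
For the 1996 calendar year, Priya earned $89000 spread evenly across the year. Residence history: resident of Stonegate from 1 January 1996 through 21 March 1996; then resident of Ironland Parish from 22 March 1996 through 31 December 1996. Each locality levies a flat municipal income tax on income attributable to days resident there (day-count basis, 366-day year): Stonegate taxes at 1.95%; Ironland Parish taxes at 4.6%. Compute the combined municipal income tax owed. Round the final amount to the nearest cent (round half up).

Stonegate, 1 January – 21 March 1996: 81 days → $89000 × 1.95% × 81/366 = $384.0861
Ironland Parish, 22 March – 31 December 1996: 285 days → $89000 × 4.6% × 285/366 = $3187.9508
Total = $3572.0369

$3572.04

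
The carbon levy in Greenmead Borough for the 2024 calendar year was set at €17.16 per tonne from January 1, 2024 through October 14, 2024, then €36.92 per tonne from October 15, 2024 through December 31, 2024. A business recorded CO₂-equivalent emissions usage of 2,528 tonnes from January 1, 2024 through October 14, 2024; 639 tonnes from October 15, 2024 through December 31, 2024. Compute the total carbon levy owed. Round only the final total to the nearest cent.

January 1 – October 14, 2024: 2,528 tonnes at €17.16/tonne → €43380.48
October 15 – December 31, 2024: 639 tonnes at €36.92/tonne → €23591.88

€66972.36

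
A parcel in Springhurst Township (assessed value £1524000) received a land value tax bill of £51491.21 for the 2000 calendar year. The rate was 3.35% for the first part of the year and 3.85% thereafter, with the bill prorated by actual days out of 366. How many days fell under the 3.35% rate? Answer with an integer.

345 days

Let d = days at the first rate; then 366 − d days at the second rate.
£1524000 × [3.35%·d + 3.85%·(366−d)] / 366 = £51491.21
Solving gives d = 345, so the new rate took effect on 11 Dec 2000.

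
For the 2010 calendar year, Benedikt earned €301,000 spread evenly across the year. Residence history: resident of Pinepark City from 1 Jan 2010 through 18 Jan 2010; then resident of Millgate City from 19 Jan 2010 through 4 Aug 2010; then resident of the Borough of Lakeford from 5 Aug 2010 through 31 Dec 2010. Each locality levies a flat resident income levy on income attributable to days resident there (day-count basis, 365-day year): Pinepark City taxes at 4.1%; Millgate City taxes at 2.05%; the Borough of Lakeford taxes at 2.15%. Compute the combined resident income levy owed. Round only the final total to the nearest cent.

€6,597.67

Pinepark City, 1 Jan – 18 Jan 2010: 18 days → €301,000 × 4.1% × 18/365 = €608.5973
Millgate City, 19 Jan – 4 Aug 2010: 198 days → €301,000 × 2.05% × 198/365 = €3,347.2849
The Borough of Lakeford, 5 Aug – 31 Dec 2010: 149 days → €301,000 × 2.15% × 149/365 = €2,641.7904
Total = €6,597.6726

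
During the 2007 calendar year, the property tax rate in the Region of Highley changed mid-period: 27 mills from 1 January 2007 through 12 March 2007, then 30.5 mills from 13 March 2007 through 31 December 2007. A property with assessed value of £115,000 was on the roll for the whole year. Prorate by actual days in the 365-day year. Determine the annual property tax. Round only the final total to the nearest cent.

£3,429.21

1 January – 12 March 2007: 71 days at 27 mills → £115,000 × 2.7% × 71/365 = £603.9863
13 March – 31 December 2007: 294 days at 30.5 mills → £115,000 × 3.05% × 294/365 = £2,825.2192
Total = £3,429.2055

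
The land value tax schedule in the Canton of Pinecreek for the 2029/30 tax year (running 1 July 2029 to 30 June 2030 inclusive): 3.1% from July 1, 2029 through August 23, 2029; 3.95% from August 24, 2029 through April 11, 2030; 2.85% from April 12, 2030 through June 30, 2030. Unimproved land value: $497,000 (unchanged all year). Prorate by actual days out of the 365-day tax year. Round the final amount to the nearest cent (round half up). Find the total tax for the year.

July 1 – August 23, 2029: 54 days at 3.1% → $497,000 × 3.1% × 54/365 = $2,279.3918
August 24, 2029 – April 11, 2030: 231 days at 3.95% → $497,000 × 3.95% × 231/365 = $12,424.3192
April 12 – June 30, 2030: 80 days at 2.85% → $497,000 × 2.85% × 80/365 = $3,104.5479
Total = $17,808.2589

$17,808.26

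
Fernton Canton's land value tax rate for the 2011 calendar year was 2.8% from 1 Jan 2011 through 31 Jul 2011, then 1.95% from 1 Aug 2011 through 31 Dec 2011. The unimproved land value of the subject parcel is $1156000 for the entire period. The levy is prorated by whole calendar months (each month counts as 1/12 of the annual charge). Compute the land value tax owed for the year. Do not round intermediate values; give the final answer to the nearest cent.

1 Jan – 31 Jul 2011: 7 months at 2.8% → $1156000 × 2.8% × 7/12 = $18881.3333
1 Aug – 31 Dec 2011: 5 months at 1.95% → $1156000 × 1.95% × 5/12 = $9392.5000
Total = $28273.8333

$28273.83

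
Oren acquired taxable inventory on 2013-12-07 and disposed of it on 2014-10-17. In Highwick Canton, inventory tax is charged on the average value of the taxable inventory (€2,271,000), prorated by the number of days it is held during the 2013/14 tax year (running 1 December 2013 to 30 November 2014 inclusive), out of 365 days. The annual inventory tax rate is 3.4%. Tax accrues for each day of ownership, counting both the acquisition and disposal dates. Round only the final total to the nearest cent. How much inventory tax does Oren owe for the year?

Days held (2013-12-07 to 2014-10-17): 315 out of 365
Tax = €2,271,000 × 3.4% × 315/365 = €66,636.7397

€66,636.74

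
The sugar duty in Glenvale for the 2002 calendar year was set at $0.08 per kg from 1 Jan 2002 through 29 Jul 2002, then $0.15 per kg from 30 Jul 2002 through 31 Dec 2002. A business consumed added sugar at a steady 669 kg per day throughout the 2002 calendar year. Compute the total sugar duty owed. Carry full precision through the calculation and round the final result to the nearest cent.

1 Jan – 29 Jul 2002: 210 days × 669 kg/day = 140,490 kg at $0.08/kg → $11,239.20
30 Jul – 31 Dec 2002: 155 days × 669 kg/day = 103,695 kg at $0.15/kg → $15,554.25

$26,793.45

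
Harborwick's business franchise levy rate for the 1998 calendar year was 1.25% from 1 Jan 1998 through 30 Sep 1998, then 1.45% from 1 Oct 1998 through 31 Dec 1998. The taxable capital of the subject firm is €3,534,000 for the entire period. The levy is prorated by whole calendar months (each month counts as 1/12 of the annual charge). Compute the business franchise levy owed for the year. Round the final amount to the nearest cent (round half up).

1 Jan – 30 Sep 1998: 9 months at 1.25% → €3,534,000 × 1.25% × 9/12 = €33,131.2500
1 Oct – 31 Dec 1998: 3 months at 1.45% → €3,534,000 × 1.45% × 3/12 = €12,810.7500
Total = €45,942.0000

€45,942.00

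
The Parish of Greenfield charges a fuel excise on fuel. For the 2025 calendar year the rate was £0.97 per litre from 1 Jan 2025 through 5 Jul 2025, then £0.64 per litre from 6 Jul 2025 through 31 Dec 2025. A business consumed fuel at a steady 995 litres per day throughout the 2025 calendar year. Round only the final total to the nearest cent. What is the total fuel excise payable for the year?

1 Jan – 5 Jul 2025: 186 days × 995 litres/day = 185,070 litres at £0.97/litre → £179,517.90
6 Jul – 31 Dec 2025: 179 days × 995 litres/day = 178,105 litres at £0.64/litre → £113,987.20

£293,505.10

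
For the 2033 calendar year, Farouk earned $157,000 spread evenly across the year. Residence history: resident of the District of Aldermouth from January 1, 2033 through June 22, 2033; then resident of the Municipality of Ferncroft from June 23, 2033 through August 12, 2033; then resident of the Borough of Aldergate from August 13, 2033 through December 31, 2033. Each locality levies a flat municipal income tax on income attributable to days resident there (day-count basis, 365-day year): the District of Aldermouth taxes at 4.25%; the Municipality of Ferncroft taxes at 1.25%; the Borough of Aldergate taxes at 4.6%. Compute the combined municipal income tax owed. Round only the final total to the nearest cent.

$6,226.66

The District of Aldermouth, January 1 – June 22, 2033: 173 days → $157,000 × 4.25% × 173/365 = $3,162.5822
The Municipality of Ferncroft, June 23 – August 12, 2033: 51 days → $157,000 × 1.25% × 51/365 = $274.2123
The Borough of Aldergate, August 13 – December 31, 2033: 141 days → $157,000 × 4.6% × 141/365 = $2,789.8685
Total = $6,226.6630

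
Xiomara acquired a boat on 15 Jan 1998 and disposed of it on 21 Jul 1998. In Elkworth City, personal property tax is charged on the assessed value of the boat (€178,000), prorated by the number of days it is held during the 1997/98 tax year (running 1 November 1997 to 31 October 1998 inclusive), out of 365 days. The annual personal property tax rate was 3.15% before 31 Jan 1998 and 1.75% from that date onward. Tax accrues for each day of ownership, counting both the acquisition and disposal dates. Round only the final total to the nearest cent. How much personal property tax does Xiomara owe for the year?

15 Jan – 30 Jan 1998: 16 days at 3.15% → €178,000 × 3.15% × 16/365 = €245.7863
31 Jan – 21 Jul 1998: 172 days at 1.75% → €178,000 × 1.75% × 172/365 = €1,467.8904
Total = €1,713.6767

€1,713.68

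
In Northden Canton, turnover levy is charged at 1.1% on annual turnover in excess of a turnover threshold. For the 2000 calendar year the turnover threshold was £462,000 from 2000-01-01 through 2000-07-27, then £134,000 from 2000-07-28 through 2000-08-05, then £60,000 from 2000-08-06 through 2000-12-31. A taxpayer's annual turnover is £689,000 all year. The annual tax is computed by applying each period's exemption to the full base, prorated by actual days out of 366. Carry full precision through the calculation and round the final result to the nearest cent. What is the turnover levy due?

2000-01-01 to 2000-07-27: 209 days, exemption £462,000 → (£689,000 − £462,000) × 1.1% × 209/366 = £1,425.8825
2000-07-28 to 2000-08-05: 9 days, exemption £134,000 → (£689,000 − £134,000) × 1.1% × 9/366 = £150.1230
2000-08-06 to 2000-12-31: 148 days, exemption £60,000 → (£689,000 − £60,000) × 1.1% × 148/366 = £2,797.8470
Total = £4,373.8525

£4,373.85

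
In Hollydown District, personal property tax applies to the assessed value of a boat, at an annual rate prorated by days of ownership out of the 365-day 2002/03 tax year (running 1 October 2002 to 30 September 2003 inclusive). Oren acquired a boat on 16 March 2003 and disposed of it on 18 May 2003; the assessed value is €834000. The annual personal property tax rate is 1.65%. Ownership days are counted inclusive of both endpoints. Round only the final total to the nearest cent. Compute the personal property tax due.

Days held (16 March – 18 May 2003): 64 out of 365
Tax = €834000 × 1.65% × 64/365 = €2412.8877

€2412.89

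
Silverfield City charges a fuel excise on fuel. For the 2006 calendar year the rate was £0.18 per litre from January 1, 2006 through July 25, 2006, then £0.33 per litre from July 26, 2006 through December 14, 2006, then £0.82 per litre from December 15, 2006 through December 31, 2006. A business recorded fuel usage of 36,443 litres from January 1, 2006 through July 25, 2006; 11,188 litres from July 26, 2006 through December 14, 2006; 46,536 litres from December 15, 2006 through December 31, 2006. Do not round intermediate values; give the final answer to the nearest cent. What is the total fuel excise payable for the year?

£48,411.30

January 1 – July 25, 2006: 36,443 litres at £0.18/litre → £6,559.74
July 26 – December 14, 2006: 11,188 litres at £0.33/litre → £3,692.04
December 15 – December 31, 2006: 46,536 litres at £0.82/litre → £38,159.52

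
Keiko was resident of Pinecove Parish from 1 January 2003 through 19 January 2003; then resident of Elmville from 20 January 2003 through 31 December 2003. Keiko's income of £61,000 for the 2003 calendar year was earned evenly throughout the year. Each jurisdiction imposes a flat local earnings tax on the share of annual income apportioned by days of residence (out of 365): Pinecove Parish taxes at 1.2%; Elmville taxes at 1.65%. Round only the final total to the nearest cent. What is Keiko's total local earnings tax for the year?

£992.21

Pinecove Parish, 1 January – 19 January 2003: 19 days → £61,000 × 1.2% × 19/365 = £38.1041
Elmville, 20 January – 31 December 2003: 346 days → £61,000 × 1.65% × 346/365 = £954.1068
Total = £992.2110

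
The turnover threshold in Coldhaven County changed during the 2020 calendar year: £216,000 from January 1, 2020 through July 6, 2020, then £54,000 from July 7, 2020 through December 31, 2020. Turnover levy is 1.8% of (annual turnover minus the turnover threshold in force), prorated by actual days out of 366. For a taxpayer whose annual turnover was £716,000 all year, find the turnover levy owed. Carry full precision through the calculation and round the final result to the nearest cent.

January 1 – July 6, 2020: 188 days, exemption £216,000 → (£716,000 − £216,000) × 1.8% × 188/366 = £4,622.9508
July 7 – December 31, 2020: 178 days, exemption £54,000 → (£716,000 − £54,000) × 1.8% × 178/366 = £5,795.2131
Total = £10,418.1639

£10,418.16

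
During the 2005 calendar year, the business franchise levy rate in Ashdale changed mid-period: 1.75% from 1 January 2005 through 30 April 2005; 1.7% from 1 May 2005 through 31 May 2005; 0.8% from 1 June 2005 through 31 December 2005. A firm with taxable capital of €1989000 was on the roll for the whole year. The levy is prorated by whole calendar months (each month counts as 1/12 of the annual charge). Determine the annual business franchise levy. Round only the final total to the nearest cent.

€23702.25

1 January – 30 April 2005: 4 months at 1.75% → €1989000 × 1.75% × 4/12 = €11602.5000
1 May – 31 May 2005: 1 month at 1.7% → €1989000 × 1.7% × 1/12 = €2817.7500
1 June – 31 December 2005: 7 months at 0.8% → €1989000 × 0.8% × 7/12 = €9282.0000
Total = €23702.2500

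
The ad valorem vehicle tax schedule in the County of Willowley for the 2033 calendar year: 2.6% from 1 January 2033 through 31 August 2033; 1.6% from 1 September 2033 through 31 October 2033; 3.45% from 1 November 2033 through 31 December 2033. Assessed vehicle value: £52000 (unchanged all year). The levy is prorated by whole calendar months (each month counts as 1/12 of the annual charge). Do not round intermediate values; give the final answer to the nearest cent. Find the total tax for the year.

£1339.00

1 January – 31 August 2033: 8 months at 2.6% → £52000 × 2.6% × 8/12 = £901.3333
1 September – 31 October 2033: 2 months at 1.6% → £52000 × 1.6% × 2/12 = £138.6667
1 November – 31 December 2033: 2 months at 3.45% → £52000 × 3.45% × 2/12 = £299.0000
Total = £1339.0000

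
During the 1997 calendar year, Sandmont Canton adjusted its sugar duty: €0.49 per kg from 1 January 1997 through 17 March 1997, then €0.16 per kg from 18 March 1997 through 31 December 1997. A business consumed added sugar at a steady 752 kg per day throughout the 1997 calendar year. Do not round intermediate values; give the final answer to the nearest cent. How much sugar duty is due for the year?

1 January – 17 March 1997: 76 days × 752 kg/day = 57,152 kg at €0.49/kg → €28,004.48
18 March – 31 December 1997: 289 days × 752 kg/day = 217,328 kg at €0.16/kg → €34,772.48

€62,776.96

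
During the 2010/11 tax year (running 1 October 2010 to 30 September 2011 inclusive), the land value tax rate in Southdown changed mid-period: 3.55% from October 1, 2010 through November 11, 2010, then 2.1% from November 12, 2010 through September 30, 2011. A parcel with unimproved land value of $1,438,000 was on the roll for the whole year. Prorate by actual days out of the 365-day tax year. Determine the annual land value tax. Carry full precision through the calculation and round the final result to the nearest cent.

October 1 – November 11, 2010: 42 days at 3.55% → $1,438,000 × 3.55% × 42/365 = $5,874.1315
November 12, 2010 – September 30, 2011: 323 days at 2.1% → $1,438,000 × 2.1% × 323/365 = $26,723.1616
Total = $32,597.2932

$32,597.29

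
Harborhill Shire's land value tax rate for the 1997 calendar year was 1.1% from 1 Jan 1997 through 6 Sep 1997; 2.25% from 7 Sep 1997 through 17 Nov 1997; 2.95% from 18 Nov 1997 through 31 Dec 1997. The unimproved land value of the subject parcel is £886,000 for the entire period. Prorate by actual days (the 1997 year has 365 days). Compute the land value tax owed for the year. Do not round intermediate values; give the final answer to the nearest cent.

£13,731.79

1 Jan – 6 Sep 1997: 249 days at 1.1% → £886,000 × 1.1% × 249/365 = £6,648.6411
7 Sep – 17 Nov 1997: 72 days at 2.25% → £886,000 × 2.25% × 72/365 = £3,932.3836
18 Nov – 31 Dec 1997: 44 days at 2.95% → £886,000 × 2.95% × 44/365 = £3,150.7616
Total = £13,731.7863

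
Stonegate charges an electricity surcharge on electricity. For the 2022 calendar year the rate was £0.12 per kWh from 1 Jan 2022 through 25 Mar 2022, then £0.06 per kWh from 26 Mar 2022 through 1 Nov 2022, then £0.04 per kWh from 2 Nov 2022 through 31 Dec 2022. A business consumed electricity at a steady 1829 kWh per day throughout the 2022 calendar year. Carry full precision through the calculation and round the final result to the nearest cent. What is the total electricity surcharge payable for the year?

1 Jan – 25 Mar 2022: 84 days × 1829 kWh/day = 153,636 kWh at £0.12/kWh → £18,436.32
26 Mar – 1 Nov 2022: 221 days × 1829 kWh/day = 404,209 kWh at £0.06/kWh → £24,252.54
2 Nov – 31 Dec 2022: 60 days × 1829 kWh/day = 109,740 kWh at £0.04/kWh → £4,389.60

£47,078.46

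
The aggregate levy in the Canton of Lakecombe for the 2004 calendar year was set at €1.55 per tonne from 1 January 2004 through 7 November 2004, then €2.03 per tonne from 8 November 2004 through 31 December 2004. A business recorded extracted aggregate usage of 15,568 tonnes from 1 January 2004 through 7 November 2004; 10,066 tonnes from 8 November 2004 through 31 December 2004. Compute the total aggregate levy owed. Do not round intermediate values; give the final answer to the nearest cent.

1 January – 7 November 2004: 15,568 tonnes at €1.55/tonne → €24,130.40
8 November – 31 December 2004: 10,066 tonnes at €2.03/tonne → €20,433.98

€44,564.38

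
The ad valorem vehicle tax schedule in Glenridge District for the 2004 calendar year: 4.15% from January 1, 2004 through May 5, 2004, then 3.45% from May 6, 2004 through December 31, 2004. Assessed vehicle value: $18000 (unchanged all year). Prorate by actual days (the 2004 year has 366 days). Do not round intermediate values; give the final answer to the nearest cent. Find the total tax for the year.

$664.38

January 1 – May 5, 2004: 126 days at 4.15% → $18000 × 4.15% × 126/366 = $257.1639
May 6 – December 31, 2004: 240 days at 3.45% → $18000 × 3.45% × 240/366 = $407.2131
Total = $664.3770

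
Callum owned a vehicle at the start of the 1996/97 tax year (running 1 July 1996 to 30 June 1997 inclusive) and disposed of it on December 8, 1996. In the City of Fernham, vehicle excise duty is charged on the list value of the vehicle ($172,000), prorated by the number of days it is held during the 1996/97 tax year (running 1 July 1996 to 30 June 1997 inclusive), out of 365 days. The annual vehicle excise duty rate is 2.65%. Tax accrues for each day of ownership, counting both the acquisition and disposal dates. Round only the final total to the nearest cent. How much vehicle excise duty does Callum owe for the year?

$2,010.52

Days held (July 1 – December 8, 1996): 161 out of 365
Tax = $172,000 × 2.65% × 161/365 = $2,010.5151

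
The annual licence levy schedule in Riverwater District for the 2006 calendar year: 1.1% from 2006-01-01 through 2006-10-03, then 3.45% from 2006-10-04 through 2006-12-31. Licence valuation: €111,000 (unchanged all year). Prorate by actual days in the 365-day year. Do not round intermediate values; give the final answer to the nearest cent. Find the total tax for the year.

2006-01-01 to 2006-10-03: 276 days at 1.1% → €111,000 × 1.1% × 276/365 = €923.2767
2006-10-04 to 2006-12-31: 89 days at 3.45% → €111,000 × 3.45% × 89/365 = €933.7685
Total = €1,857.0452

€1,857.05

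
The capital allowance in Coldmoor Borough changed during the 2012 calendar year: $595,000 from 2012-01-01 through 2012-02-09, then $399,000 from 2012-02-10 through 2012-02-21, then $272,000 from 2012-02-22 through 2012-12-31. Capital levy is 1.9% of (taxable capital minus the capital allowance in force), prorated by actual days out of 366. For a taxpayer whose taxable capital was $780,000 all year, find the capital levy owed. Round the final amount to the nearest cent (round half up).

2012-01-01 to 2012-02-09: 40 days, exemption $595,000 → ($780,000 − $595,000) × 1.9% × 40/366 = $384.1530
2012-02-10 to 2012-02-21: 12 days, exemption $399,000 → ($780,000 − $399,000) × 1.9% × 12/366 = $237.3443
2012-02-22 to 2012-12-31: 314 days, exemption $272,000 → ($780,000 − $272,000) × 1.9% × 314/366 = $8,280.6776
Total = $8,902.1749

$8,902.17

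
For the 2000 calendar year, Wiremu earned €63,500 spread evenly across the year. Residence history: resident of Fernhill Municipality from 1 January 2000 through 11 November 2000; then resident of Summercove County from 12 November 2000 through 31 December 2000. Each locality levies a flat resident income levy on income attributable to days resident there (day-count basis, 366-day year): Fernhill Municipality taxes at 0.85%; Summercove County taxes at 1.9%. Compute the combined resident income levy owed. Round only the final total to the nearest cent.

€630.84

Fernhill Municipality, 1 January – 11 November 2000: 316 days → €63,500 × 0.85% × 316/366 = €466.0137
Summercove County, 12 November – 31 December 2000: 50 days → €63,500 × 1.9% × 50/366 = €164.8224
Total = €630.8361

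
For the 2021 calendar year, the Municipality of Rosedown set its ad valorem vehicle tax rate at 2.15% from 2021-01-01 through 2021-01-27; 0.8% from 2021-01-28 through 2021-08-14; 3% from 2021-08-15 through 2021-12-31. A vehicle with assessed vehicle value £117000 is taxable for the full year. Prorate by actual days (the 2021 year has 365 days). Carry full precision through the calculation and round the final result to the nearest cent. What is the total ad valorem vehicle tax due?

£2033.08

2021-01-01 to 2021-01-27: 27 days at 2.15% → £117000 × 2.15% × 27/365 = £186.0781
2021-01-28 to 2021-08-14: 199 days at 0.8% → £117000 × 0.8% × 199/365 = £510.3123
2021-08-15 to 2021-12-31: 139 days at 3% → £117000 × 3% × 139/365 = £1336.6849
Total = £2033.0753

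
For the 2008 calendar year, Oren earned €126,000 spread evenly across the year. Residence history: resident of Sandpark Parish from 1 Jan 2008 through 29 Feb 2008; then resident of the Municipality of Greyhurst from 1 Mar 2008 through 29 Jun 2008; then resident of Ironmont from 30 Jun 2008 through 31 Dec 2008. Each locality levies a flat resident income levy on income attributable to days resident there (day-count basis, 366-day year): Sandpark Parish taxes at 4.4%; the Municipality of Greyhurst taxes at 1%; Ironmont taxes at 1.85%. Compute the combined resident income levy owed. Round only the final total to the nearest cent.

Sandpark Parish, 1 Jan – 29 Feb 2008: 60 days → €126,000 × 4.4% × 60/366 = €908.8525
The Municipality of Greyhurst, 1 Mar – 29 Jun 2008: 121 days → €126,000 × 1% × 121/366 = €416.5574
Ironmont, 30 Jun – 31 Dec 2008: 185 days → €126,000 × 1.85% × 185/366 = €1,178.2377
Total = €2,503.6475

€2,503.65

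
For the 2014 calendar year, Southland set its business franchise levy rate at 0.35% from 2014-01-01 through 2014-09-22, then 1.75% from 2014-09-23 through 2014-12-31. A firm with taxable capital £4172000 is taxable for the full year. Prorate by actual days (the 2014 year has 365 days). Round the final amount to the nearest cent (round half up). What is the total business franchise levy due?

£30604.19

2014-01-01 to 2014-09-22: 265 days at 0.35% → £4172000 × 0.35% × 265/365 = £10601.4521
2014-09-23 to 2014-12-31: 100 days at 1.75% → £4172000 × 1.75% × 100/365 = £20002.7397
Total = £30604.1918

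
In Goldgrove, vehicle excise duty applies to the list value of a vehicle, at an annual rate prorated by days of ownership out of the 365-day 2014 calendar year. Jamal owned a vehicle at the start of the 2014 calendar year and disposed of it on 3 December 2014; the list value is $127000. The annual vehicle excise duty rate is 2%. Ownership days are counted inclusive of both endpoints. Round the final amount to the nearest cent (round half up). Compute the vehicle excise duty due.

Days held (1 January – 3 December 2014): 337 out of 365
Tax = $127000 × 2% × 337/365 = $2345.1507

$2345.15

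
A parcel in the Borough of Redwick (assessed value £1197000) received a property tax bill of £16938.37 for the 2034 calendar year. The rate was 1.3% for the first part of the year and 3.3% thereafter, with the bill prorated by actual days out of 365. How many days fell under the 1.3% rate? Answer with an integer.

344 days

Let d = days at the first rate; then 365 − d days at the second rate.
£1197000 × [1.3%·d + 3.3%·(365−d)] / 365 = £16938.37
Solving gives d = 344, so the new rate took effect on 11 December 2034.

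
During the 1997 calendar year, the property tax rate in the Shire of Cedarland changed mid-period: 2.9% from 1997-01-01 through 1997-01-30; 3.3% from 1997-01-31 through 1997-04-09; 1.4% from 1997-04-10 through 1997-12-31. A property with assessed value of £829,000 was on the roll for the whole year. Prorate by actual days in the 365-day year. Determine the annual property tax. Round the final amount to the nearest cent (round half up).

£15,605.64

1997-01-01 to 1997-01-30: 30 days at 2.9% → £829,000 × 2.9% × 30/365 = £1,975.9726
1997-01-31 to 1997-04-09: 69 days at 3.3% → £829,000 × 3.3% × 69/365 = £5,171.5973
1997-04-10 to 1997-12-31: 266 days at 1.4% → £829,000 × 1.4% × 266/365 = £8,458.0712
Total = £15,605.6411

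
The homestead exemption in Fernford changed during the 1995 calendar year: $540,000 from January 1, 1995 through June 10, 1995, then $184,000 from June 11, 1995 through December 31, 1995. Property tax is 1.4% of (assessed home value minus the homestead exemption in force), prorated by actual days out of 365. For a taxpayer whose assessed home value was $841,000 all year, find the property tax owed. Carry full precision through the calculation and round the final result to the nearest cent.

$6,999.58

January 1 – June 10, 1995: 161 days, exemption $540,000 → ($841,000 − $540,000) × 1.4% × 161/365 = $1,858.7781
June 11 – December 31, 1995: 204 days, exemption $184,000 → ($841,000 − $184,000) × 1.4% × 204/365 = $5,140.8000
Total = $6,999.5781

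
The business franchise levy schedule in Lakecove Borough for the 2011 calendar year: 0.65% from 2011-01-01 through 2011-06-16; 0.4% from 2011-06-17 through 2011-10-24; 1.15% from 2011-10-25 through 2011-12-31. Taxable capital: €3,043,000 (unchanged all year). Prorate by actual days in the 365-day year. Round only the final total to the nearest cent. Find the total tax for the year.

2011-01-01 to 2011-06-16: 167 days at 0.65% → €3,043,000 × 0.65% × 167/365 = €9,049.7986
2011-06-17 to 2011-10-24: 130 days at 0.4% → €3,043,000 × 0.4% × 130/365 = €4,335.2329
2011-10-25 to 2011-12-31: 68 days at 1.15% → €3,043,000 × 1.15% × 68/365 = €6,519.5233
Total = €19,904.5548

€19,904.55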